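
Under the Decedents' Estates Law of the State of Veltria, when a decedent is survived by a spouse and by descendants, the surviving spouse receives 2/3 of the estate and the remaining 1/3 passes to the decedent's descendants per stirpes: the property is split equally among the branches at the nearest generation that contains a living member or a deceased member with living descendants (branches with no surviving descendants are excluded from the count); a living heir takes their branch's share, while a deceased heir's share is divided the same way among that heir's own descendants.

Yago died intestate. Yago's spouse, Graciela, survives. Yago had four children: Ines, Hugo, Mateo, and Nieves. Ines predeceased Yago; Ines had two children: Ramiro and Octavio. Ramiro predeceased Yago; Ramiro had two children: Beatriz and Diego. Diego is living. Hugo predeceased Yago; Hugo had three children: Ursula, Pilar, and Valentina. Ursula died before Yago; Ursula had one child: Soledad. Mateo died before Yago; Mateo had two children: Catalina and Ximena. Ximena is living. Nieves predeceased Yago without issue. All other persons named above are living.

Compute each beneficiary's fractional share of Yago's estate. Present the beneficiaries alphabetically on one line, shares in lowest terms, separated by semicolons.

Beatriz 1/36; Catalina 1/18; Diego 1/36; Graciela 2/3; Octavio 1/18; Pilar 1/27; Soledad 1/27; Valentina 1/27; Ximena 1/18

Graciela, as surviving spouse, takes 2/3.
The remaining 1/3 passes to Yago's descendants per stirpes.
Nieves left no surviving issue, so that branch lapses and is disregarded.
The 1/3 is divided into 3 equal shares of 1/9 among Ines, Hugo, Mateo.
Ines predeceased; the 1/9 allotted to Ines's branch passes to Ines's issue by representation.
The 1/9 is divided into 2 equal shares of 1/18 among Ramiro, Octavio.
Ramiro predeceased; the 1/18 allotted to Ramiro's branch passes to Ramiro's issue by representation.
The 1/18 is divided into 2 equal shares of 1/36 among Beatriz, Diego.
Beatriz is living and takes 1/36.
Diego is living and takes 1/36.
Octavio is living and takes 1/18.
Hugo predeceased; the 1/9 allotted to Hugo's branch passes to Hugo's issue by representation.
The 1/9 is divided into 3 equal shares of 1/27 among Ursula, Pilar, Valentina.
Ursula predeceased; the 1/27 allotted to Ursula's branch passes to Ursula's issue by representation.
Soledad is the sole taker at this level and receives the full 1/27.
Pilar is living and takes 1/27.
Valentina is living and takes 1/27.
Mateo predeceased; the 1/9 allotted to Mateo's branch passes to Mateo's issue by representation.
The 1/9 is divided into 2 equal shares of 1/18 among Catalina, Ximena.
Catalina is living and takes 1/18.
Ximena is living and takes 1/18.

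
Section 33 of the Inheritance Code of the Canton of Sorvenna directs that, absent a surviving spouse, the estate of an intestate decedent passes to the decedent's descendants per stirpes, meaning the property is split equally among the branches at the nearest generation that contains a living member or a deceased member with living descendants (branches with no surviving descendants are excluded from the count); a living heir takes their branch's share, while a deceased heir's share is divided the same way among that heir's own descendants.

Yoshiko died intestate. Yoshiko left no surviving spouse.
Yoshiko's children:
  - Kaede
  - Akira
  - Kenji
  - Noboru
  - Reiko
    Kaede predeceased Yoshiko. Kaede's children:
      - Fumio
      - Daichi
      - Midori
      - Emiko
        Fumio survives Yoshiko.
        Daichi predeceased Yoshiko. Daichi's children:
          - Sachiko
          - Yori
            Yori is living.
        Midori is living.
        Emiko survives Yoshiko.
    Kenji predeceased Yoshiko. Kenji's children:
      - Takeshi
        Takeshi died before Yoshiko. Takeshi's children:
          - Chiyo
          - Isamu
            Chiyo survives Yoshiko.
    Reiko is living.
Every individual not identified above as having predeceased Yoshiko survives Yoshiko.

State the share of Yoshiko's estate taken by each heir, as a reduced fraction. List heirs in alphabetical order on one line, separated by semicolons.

Akira 1/5; Chiyo 1/10; Emiko 1/20; Fumio 1/20; Isamu 1/10; Midori 1/20; Noboru 1/5; Reiko 1/5; Sachiko 1/40; Yori 1/40

There is no surviving spouse, so the entire estate passes to Yoshiko's descendants per stirpes.
The estate is divided into 5 equal shares of 1/5 among Kaede, Akira, Kenji, Noboru, Reiko.
Kaede predeceased; the 1/5 allotted to Kaede's branch passes to Kaede's issue by representation.
The 1/5 is divided into 4 equal shares of 1/20 among Fumio, Daichi, Midori, Emiko.
Fumio is living and takes 1/20.
Daichi predeceased; the 1/20 allotted to Daichi's branch passes to Daichi's issue by representation.
The 1/20 is divided into 2 equal shares of 1/40 among Sachiko, Yori.
Sachiko is living and takes 1/40.
Yori is living and takes 1/40.
Midori is living and takes 1/20.
Emiko is living and takes 1/20.
Akira is living and takes 1/5.
Kenji predeceased; the 1/5 allotted to Kenji's branch passes to Kenji's issue by representation.
Takeshi's line is the sole branch at this level, so the full 1/5 passes to Takeshi's issue by representation.
The 1/5 is divided into 2 equal shares of 1/10 among Chiyo, Isamu.
Chiyo is living and takes 1/10.
Isamu is living and takes 1/10.
Noboru is living and takes 1/5.
Reiko is living and takes 1/5.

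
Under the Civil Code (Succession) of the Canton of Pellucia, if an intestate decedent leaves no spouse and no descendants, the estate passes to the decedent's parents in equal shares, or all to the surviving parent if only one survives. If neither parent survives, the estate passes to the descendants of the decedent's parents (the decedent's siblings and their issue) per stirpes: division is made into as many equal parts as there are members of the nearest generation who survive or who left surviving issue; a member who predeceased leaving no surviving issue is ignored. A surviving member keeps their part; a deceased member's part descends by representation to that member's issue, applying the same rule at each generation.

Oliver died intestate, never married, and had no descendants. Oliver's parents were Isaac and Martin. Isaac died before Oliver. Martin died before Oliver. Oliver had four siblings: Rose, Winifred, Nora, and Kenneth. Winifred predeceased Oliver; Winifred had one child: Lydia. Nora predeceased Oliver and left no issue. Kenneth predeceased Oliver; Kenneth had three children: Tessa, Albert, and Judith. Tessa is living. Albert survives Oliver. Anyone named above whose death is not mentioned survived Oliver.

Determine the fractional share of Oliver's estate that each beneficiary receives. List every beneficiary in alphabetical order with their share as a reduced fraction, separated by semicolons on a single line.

Albert 1/9; Judith 1/9; Lydia 1/3; Rose 1/3; Tessa 1/9

Neither parent survives and there are no descendants, so the estate passes to Oliver's siblings and their issue per stirpes.
Nora left no surviving issue, so that branch lapses and is disregarded.
The estate is divided into 3 equal shares of 1/3 among Rose, Winifred, Kenneth.
Rose is living and takes 1/3.
Winifred predeceased; the 1/3 allotted to Winifred's branch passes to Winifred's issue by representation.
Lydia is the sole taker at this level and receives the full 1/3.
Kenneth predeceased; the 1/3 allotted to Kenneth's branch passes to Kenneth's issue by representation.
The 1/3 is divided into 3 equal shares of 1/9 among Tessa, Albert, Judith.
Tessa is living and takes 1/9.
Albert is living and takes 1/9.
Judith is living and takes 1/9.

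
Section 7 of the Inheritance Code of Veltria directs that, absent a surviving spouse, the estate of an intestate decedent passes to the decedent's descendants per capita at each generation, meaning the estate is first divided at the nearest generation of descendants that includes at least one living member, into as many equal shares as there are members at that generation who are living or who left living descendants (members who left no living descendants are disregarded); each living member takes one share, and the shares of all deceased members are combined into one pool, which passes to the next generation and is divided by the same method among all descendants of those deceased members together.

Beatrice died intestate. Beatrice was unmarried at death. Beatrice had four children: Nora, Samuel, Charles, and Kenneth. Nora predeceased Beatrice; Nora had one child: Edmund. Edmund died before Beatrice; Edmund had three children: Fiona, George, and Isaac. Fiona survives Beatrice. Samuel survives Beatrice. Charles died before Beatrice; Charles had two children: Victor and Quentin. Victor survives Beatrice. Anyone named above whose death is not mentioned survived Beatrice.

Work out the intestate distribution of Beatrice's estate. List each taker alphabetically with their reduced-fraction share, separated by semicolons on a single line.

Fiona 1/18; George 1/18; Isaac 1/18; Kenneth 1/4; Quentin 1/6; Samuel 1/4; Victor 1/6

There is no surviving spouse, so the entire estate passes to Beatrice's descendants per capita at each generation.
At generation 1 (Nora, Samuel, Charles, Kenneth) there are 4 shares of (1)/4 = 1/4 each.
Living: Samuel and Kenneth — each takes 1/4.
Deceased: Nora and Charles. Their combined 1/2 is pooled and carried to generation 2.
At generation 2 (Edmund, Victor, Quentin) there are 3 shares of (1/2)/3 = 1/6 each.
Living: Victor and Quentin — each takes 1/6.
Deceased: Edmund. That 1/6 share is carried to generation 3.
At generation 3 (Fiona, George, Isaac) there are 3 shares of (1/6)/3 = 1/18 each.
Living: Fiona, George, and Isaac — each takes 1/18.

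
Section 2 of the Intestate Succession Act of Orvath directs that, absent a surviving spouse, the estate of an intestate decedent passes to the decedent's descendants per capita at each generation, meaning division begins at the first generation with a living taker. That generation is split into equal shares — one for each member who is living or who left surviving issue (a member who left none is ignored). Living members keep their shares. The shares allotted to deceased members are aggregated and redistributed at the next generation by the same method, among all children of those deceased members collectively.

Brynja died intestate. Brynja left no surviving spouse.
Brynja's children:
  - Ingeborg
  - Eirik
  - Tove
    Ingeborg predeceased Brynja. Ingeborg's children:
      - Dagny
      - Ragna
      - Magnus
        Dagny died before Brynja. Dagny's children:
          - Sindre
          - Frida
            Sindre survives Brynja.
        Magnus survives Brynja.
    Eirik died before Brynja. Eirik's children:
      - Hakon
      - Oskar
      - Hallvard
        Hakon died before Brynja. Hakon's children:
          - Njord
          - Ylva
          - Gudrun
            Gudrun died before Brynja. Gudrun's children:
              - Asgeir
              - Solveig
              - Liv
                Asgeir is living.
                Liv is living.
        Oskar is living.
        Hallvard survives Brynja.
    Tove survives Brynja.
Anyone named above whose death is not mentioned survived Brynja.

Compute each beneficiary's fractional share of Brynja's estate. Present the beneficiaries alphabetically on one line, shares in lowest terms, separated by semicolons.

There is no surviving spouse, so the entire estate passes to Brynja's descendants per capita at each generation.
At generation 1 (Ingeborg, Eirik, Tove) there are 3 shares of (1)/3 = 1/3 each.
Living: Tove — each takes 1/3.
Deceased: Ingeborg and Eirik. Their combined 2/3 is pooled and carried to generation 2.
At generation 2 (Dagny, Ragna, Magnus, Hakon, Oskar, Hallvard) there are 6 shares of (2/3)/6 = 1/9 each.
Living: Ragna, Magnus, Oskar, and Hallvard — each takes 1/9.
Deceased: Dagny and Hakon. Their combined 2/9 is pooled and carried to generation 3.
At generation 3 (Sindre, Frida, Njord, Ylva, Gudrun) there are 5 shares of (2/9)/5 = 2/45 each.
Living: Sindre, Frida, Njord, and Ylva — each takes 2/45.
Deceased: Gudrun. That 2/45 share is carried to generation 4.
At generation 4 (Asgeir, Solveig, Liv) there are 3 shares of (2/45)/3 = 2/135 each.
Living: Asgeir, Solveig, and Liv — each takes 2/135.

Asgeir 2/135; Frida 2/45; Hallvard 1/9; Liv 2/135; Magnus 1/9; Njord 2/45; Oskar 1/9; Ragna 1/9; Sindre 2/45; Solveig 2/135; Tove 1/3; Ylva 2/45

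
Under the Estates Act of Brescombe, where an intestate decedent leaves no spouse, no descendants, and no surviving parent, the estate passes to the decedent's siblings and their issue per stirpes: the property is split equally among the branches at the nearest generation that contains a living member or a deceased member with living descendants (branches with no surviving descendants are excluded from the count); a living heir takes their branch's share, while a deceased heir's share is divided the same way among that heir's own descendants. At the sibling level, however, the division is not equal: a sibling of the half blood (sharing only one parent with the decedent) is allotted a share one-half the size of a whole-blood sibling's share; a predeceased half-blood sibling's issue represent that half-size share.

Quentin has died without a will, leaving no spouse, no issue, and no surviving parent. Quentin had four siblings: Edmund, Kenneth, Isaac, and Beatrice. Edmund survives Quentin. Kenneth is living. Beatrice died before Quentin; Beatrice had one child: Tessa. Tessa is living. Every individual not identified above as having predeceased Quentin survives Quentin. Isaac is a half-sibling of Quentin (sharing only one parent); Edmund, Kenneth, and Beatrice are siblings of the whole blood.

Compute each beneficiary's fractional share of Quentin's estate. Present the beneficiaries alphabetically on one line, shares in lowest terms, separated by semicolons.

Edmund 2/7; Isaac 1/7; Kenneth 2/7; Tessa 2/7

No spouse, descendants, or parent survives, so the estate passes to Quentin's siblings per stirpes.
Half-blood siblings count for one-half the weight of whole-blood siblings at the initial division.
Dividing 1 in proportion to weights (total weight 7/2): Edmund (weight 1) → 2/7; Kenneth (weight 1) → 2/7; Isaac (weight 1/2) → 1/7; Beatrice (weight 1) → 2/7.
Edmund is living and takes 2/7.
Kenneth is living and takes 2/7.
Isaac is living and takes 1/7.
Beatrice predeceased; the 2/7 allotted to Beatrice's branch passes to Beatrice's issue by representation.
Tessa is the sole taker at this level and receives the full 2/7.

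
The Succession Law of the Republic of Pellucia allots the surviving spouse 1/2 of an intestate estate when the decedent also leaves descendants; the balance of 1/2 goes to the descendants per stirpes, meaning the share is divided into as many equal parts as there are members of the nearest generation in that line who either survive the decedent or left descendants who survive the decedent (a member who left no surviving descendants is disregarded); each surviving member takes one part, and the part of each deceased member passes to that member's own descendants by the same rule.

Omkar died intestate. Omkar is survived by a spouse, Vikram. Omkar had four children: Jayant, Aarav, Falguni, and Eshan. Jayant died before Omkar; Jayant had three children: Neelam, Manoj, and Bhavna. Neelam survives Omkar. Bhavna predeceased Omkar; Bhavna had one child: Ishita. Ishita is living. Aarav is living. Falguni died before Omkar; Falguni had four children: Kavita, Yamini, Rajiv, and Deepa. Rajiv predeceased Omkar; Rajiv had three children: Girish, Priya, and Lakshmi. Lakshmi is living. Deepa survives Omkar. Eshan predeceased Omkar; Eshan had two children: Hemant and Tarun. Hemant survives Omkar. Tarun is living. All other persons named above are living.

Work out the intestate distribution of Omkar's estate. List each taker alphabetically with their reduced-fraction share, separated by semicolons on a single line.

Aarav 1/8; Deepa 1/32; Girish 1/96; Hemant 1/16; Ishita 1/24; Kavita 1/32; Lakshmi 1/96; Manoj 1/24; Neelam 1/24; Priya 1/96; Tarun 1/16; Vikram 1/2; Yamini 1/32

Vikram, as surviving spouse, takes 1/2.
The remaining 1/2 passes to Omkar's descendants per stirpes.
The 1/2 is divided into 4 equal shares of 1/8 among Jayant, Aarav, Falguni, Eshan.
Jayant predeceased; the 1/8 allotted to Jayant's branch passes to Jayant's issue by representation.
The 1/8 is divided into 3 equal shares of 1/24 among Neelam, Manoj, Bhavna.
Neelam is living and takes 1/24.
Manoj is living and takes 1/24.
Bhavna predeceased; the 1/24 allotted to Bhavna's branch passes to Bhavna's issue by representation.
Ishita is the sole taker at this level and receives the full 1/24.
Aarav is living and takes 1/8.
Falguni predeceased; the 1/8 allotted to Falguni's branch passes to Falguni's issue by representation.
The 1/8 is divided into 4 equal shares of 1/32 among Kavita, Yamini, Rajiv, Deepa.
Kavita is living and takes 1/32.
Yamini is living and takes 1/32.
Rajiv predeceased; the 1/32 allotted to Rajiv's branch passes to Rajiv's issue by representation.
The 1/32 is divided into 3 equal shares of 1/96 among Girish, Priya, Lakshmi.
Girish is living and takes 1/96.
Priya is living and takes 1/96.
Lakshmi is living and takes 1/96.
Deepa is living and takes 1/32.
Eshan predeceased; the 1/8 allotted to Eshan's branch passes to Eshan's issue by representation.
The 1/8 is divided into 2 equal shares of 1/16 among Hemant, Tarun.
Hemant is living and takes 1/16.
Tarun is living and takes 1/16.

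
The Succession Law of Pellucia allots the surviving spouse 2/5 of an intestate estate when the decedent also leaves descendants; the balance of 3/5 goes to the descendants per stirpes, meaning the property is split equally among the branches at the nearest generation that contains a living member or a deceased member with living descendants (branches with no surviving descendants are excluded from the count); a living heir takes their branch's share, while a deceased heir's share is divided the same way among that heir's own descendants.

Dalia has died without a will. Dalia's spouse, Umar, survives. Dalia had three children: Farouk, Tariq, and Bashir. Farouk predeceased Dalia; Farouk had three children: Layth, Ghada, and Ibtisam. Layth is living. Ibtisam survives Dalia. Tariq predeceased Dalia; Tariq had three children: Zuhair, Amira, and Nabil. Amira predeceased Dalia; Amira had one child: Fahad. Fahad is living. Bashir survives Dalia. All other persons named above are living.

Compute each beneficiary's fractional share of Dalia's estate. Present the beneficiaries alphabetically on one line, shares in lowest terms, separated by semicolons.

Umar, as surviving spouse, takes 2/5.
The remaining 3/5 passes to Dalia's descendants per stirpes.
The 3/5 is divided into 3 equal shares of 1/5 among Farouk, Tariq, Bashir.
Farouk predeceased; the 1/5 allotted to Farouk's branch passes to Farouk's issue by representation.
The 1/5 is divided into 3 equal shares of 1/15 among Layth, Ghada, Ibtisam.
Layth is living and takes 1/15.
Ghada is living and takes 1/15.
Ibtisam is living and takes 1/15.
Tariq predeceased; the 1/5 allotted to Tariq's branch passes to Tariq's issue by representation.
The 1/5 is divided into 3 equal shares of 1/15 among Zuhair, Amira, Nabil.
Zuhair is living and takes 1/15.
Amira predeceased; the 1/15 allotted to Amira's branch passes to Amira's issue by representation.
Fahad is the sole taker at this level and receives the full 1/15.
Nabil is living and takes 1/15.
Bashir is living and takes 1/5.

Bashir 1/5; Fahad 1/15; Ghada 1/15; Ibtisam 1/15; Layth 1/15; Nabil 1/15; Umar 2/5; Zuhair 1/15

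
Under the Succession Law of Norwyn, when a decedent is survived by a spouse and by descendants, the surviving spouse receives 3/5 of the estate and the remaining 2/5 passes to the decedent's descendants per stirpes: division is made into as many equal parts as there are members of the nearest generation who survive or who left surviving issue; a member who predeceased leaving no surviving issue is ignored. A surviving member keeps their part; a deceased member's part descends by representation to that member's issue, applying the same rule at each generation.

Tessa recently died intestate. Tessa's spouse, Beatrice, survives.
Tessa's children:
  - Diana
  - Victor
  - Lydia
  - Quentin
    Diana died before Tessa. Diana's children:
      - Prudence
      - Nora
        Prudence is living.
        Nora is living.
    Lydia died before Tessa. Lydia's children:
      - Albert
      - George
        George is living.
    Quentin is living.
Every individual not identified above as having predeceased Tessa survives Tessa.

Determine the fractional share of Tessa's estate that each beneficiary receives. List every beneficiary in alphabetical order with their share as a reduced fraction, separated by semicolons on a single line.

Beatrice, as surviving spouse, takes 3/5.
The remaining 2/5 passes to Tessa's descendants per stirpes.
The 2/5 is divided into 4 equal shares of 1/10 among Diana, Victor, Lydia, Quentin.
Diana predeceased; the 1/10 allotted to Diana's branch passes to Diana's issue by representation.
The 1/10 is divided into 2 equal shares of 1/20 among Prudence, Nora.
Prudence is living and takes 1/20.
Nora is living and takes 1/20.
Victor is living and takes 1/10.
Lydia predeceased; the 1/10 allotted to Lydia's branch passes to Lydia's issue by representation.
The 1/10 is divided into 2 equal shares of 1/20 among Albert, George.
Albert is living and takes 1/20.
George is living and takes 1/20.
Quentin is living and takes 1/10.

Albert 1/20; Beatrice 3/5; George 1/20; Nora 1/20; Prudence 1/20; Quentin 1/10; Victor 1/10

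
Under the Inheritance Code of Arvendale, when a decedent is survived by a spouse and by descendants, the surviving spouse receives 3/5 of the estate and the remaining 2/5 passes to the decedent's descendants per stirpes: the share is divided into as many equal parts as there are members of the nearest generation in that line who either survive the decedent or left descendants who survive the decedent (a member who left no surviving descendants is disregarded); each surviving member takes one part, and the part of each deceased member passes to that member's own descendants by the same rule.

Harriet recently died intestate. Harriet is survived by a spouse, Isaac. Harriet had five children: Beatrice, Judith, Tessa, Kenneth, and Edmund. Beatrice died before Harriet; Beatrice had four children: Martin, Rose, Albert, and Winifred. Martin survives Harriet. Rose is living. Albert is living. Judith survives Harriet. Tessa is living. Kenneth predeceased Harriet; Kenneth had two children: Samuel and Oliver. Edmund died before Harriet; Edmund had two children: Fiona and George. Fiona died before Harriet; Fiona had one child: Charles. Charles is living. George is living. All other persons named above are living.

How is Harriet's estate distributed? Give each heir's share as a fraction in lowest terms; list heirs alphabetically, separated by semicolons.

Isaac, as surviving spouse, takes 3/5.
The remaining 2/5 passes to Harriet's descendants per stirpes.
The 2/5 is divided into 5 equal shares of 2/25 among Beatrice, Judith, Tessa, Kenneth, Edmund.
Beatrice predeceased; the 2/25 allotted to Beatrice's branch passes to Beatrice's issue by representation.
The 2/25 is divided into 4 equal shares of 1/50 among Martin, Rose, Albert, Winifred.
Martin is living and takes 1/50.
Rose is living and takes 1/50.
Albert is living and takes 1/50.
Winifred is living and takes 1/50.
Judith is living and takes 2/25.
Tessa is living and takes 2/25.
Kenneth predeceased; the 2/25 allotted to Kenneth's branch passes to Kenneth's issue by representation.
The 2/25 is divided into 2 equal shares of 1/25 among Samuel, Oliver.
Samuel is living and takes 1/25.
Oliver is living and takes 1/25.
Edmund predeceased; the 2/25 allotted to Edmund's branch passes to Edmund's issue by representation.
The 2/25 is divided into 2 equal shares of 1/25 among Fiona, George.
Fiona predeceased; the 1/25 allotted to Fiona's branch passes to Fiona's issue by representation.
Charles is the sole taker at this level and receives the full 1/25.
George is living and takes 1/25.

Albert 1/50; Charles 1/25; George 1/25; Isaac 3/5; Judith 2/25; Martin 1/50; Oliver 1/25; Rose 1/50; Samuel 1/25; Tessa 2/25; Winifred 1/50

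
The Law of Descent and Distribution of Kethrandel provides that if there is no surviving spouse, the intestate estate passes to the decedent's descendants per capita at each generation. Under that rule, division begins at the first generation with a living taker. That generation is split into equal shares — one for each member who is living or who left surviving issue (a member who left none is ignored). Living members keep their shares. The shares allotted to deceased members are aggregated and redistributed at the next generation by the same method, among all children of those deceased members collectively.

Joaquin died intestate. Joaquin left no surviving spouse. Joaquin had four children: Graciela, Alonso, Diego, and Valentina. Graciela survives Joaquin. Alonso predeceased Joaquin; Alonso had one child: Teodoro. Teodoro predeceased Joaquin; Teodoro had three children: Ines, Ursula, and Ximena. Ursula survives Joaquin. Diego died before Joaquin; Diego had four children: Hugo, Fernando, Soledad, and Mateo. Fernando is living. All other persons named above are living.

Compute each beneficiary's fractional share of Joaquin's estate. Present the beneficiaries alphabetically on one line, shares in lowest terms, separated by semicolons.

There is no surviving spouse, so the entire estate passes to Joaquin's descendants per capita at each generation.
At generation 1 (Graciela, Alonso, Diego, Valentina) there are 4 shares of (1)/4 = 1/4 each.
Living: Graciela and Valentina — each takes 1/4.
Deceased: Alonso and Diego. Their combined 1/2 is pooled and carried to generation 2.
At generation 2 (Teodoro, Hugo, Fernando, Soledad, Mateo) there are 5 shares of (1/2)/5 = 1/10 each.
Living: Hugo, Fernando, Soledad, and Mateo — each takes 1/10.
Deceased: Teodoro. That 1/10 share is carried to generation 3.
At generation 3 (Ines, Ursula, Ximena) there are 3 shares of (1/10)/3 = 1/30 each.
Living: Ines, Ursula, and Ximena — each takes 1/30.

Fernando 1/10; Graciela 1/4; Hugo 1/10; Ines 1/30; Mateo 1/10; Soledad 1/10; Ursula 1/30; Valentina 1/4; Ximena 1/30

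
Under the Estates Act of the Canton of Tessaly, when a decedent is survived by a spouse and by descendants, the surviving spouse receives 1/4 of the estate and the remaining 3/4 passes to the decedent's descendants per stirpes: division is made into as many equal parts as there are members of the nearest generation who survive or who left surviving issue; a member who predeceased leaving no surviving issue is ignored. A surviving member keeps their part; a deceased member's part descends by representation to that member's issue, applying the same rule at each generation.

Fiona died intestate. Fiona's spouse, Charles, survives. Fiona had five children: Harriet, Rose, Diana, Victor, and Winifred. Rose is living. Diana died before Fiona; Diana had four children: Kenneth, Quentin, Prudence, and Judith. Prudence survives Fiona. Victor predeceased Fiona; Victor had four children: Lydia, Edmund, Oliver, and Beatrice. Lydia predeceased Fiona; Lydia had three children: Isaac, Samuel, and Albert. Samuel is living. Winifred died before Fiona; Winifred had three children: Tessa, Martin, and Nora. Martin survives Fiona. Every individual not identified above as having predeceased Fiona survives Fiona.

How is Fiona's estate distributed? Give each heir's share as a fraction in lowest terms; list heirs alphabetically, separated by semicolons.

Albert 1/80; Beatrice 3/80; Charles 1/4; Edmund 3/80; Harriet 3/20; Isaac 1/80; Judith 3/80; Kenneth 3/80; Martin 1/20; Nora 1/20; Oliver 3/80; Prudence 3/80; Quentin 3/80; Rose 3/20; Samuel 1/80; Tessa 1/20

Charles, as surviving spouse, takes 1/4.
The remaining 3/4 passes to Fiona's descendants per stirpes.
The 3/4 is divided into 5 equal shares of 3/20 among Harriet, Rose, Diana, Victor, Winifred.
Harriet is living and takes 3/20.
Rose is living and takes 3/20.
Diana predeceased; the 3/20 allotted to Diana's branch passes to Diana's issue by representation.
The 3/20 is divided into 4 equal shares of 3/80 among Kenneth, Quentin, Prudence, Judith.
Kenneth is living and takes 3/80.
Quentin is living and takes 3/80.
Prudence is living and takes 3/80.
Judith is living and takes 3/80.
Victor predeceased; the 3/20 allotted to Victor's branch passes to Victor's issue by representation.
The 3/20 is divided into 4 equal shares of 3/80 among Lydia, Edmund, Oliver, Beatrice.
Lydia predeceased; the 3/80 allotted to Lydia's branch passes to Lydia's issue by representation.
The 3/80 is divided into 3 equal shares of 1/80 among Isaac, Samuel, Albert.
Isaac is living and takes 1/80.
Samuel is living and takes 1/80.
Albert is living and takes 1/80.
Edmund is living and takes 3/80.
Oliver is living and takes 3/80.
Beatrice is living and takes 3/80.
Winifred predeceased; the 3/20 allotted to Winifred's branch passes to Winifred's issue by representation.
The 3/20 is divided into 3 equal shares of 1/20 among Tessa, Martin, Nora.
Tessa is living and takes 1/20.
Martin is living and takes 1/20.
Nora is living and takes 1/20.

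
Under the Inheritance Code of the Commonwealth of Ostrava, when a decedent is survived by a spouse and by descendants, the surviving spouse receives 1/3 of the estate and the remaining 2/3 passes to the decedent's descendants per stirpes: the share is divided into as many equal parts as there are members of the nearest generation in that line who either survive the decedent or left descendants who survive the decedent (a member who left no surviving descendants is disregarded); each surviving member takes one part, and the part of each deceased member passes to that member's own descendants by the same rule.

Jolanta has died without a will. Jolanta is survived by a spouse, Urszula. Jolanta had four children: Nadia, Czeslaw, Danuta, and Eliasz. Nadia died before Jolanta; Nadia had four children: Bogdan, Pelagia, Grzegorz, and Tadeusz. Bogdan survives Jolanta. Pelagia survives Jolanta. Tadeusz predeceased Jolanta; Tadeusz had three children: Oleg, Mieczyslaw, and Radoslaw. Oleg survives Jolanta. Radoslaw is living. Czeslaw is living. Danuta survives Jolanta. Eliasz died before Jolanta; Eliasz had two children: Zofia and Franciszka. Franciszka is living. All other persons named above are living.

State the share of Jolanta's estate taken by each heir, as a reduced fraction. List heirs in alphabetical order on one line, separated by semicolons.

Bogdan 1/24; Czeslaw 1/6; Danuta 1/6; Franciszka 1/12; Grzegorz 1/24; Mieczyslaw 1/72; Oleg 1/72; Pelagia 1/24; Radoslaw 1/72; Urszula 1/3; Zofia 1/12

Urszula, as surviving spouse, takes 1/3.
The remaining 2/3 passes to Jolanta's descendants per stirpes.
The 2/3 is divided into 4 equal shares of 1/6 among Nadia, Czeslaw, Danuta, Eliasz.
Nadia predeceased; the 1/6 allotted to Nadia's branch passes to Nadia's issue by representation.
The 1/6 is divided into 4 equal shares of 1/24 among Bogdan, Pelagia, Grzegorz, Tadeusz.
Bogdan is living and takes 1/24.
Pelagia is living and takes 1/24.
Grzegorz is living and takes 1/24.
Tadeusz predeceased; the 1/24 allotted to Tadeusz's branch passes to Tadeusz's issue by representation.
The 1/24 is divided into 3 equal shares of 1/72 among Oleg, Mieczyslaw, Radoslaw.
Oleg is living and takes 1/72.
Mieczyslaw is living and takes 1/72.
Radoslaw is living and takes 1/72.
Czeslaw is living and takes 1/6.
Danuta is living and takes 1/6.
Eliasz predeceased; the 1/6 allotted to Eliasz's branch passes to Eliasz's issue by representation.
The 1/6 is divided into 2 equal shares of 1/12 among Zofia, Franciszka.
Zofia is living and takes 1/12.
Franciszka is living and takes 1/12.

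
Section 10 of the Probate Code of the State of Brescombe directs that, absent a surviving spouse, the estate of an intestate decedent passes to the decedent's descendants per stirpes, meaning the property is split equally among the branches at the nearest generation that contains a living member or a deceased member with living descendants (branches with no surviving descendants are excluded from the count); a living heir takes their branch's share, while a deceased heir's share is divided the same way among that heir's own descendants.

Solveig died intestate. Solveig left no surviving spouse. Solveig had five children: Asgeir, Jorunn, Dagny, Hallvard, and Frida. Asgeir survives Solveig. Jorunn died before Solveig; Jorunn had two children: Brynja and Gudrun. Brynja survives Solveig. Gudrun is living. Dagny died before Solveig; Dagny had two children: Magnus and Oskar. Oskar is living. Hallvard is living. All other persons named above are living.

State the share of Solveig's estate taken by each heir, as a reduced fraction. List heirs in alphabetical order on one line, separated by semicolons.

Asgeir 1/5; Brynja 1/10; Frida 1/5; Gudrun 1/10; Hallvard 1/5; Magnus 1/10; Oskar 1/10

There is no surviving spouse, so the entire estate passes to Solveig's descendants per stirpes.
The estate is divided into 5 equal shares of 1/5 among Asgeir, Jorunn, Dagny, Hallvard, Frida.
Asgeir is living and takes 1/5.
Jorunn predeceased; the 1/5 allotted to Jorunn's branch passes to Jorunn's issue by representation.
The 1/5 is divided into 2 equal shares of 1/10 among Brynja, Gudrun.
Brynja is living and takes 1/10.
Gudrun is living and takes 1/10.
Dagny predeceased; the 1/5 allotted to Dagny's branch passes to Dagny's issue by representation.
The 1/5 is divided into 2 equal shares of 1/10 among Magnus, Oskar.
Magnus is living and takes 1/10.
Oskar is living and takes 1/10.
Hallvard is living and takes 1/5.
Frida is living and takes 1/5.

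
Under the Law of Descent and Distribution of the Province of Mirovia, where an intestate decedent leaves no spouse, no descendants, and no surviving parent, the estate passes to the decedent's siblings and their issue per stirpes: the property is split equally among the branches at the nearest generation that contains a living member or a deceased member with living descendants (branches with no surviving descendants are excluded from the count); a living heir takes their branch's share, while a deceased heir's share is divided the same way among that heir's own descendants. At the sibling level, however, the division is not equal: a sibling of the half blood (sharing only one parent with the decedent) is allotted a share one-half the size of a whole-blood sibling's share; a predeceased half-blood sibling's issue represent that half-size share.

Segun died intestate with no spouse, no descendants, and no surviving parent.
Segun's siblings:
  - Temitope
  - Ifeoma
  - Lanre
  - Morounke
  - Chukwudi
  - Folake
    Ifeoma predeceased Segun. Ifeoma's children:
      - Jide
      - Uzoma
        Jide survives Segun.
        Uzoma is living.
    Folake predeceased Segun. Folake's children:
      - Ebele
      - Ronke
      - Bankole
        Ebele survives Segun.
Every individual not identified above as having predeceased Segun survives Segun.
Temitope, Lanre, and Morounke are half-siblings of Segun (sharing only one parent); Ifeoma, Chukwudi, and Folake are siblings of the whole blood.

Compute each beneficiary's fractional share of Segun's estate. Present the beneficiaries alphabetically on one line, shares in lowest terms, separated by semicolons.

No spouse, descendants, or parent survives, so the estate passes to Segun's siblings per stirpes.
Half-blood siblings count for one-half the weight of whole-blood siblings at the initial division.
Dividing 1 in proportion to weights (total weight 9/2): Temitope (weight 1/2) → 1/9; Ifeoma (weight 1) → 2/9; Lanre (weight 1/2) → 1/9; Morounke (weight 1/2) → 1/9; Chukwudi (weight 1) → 2/9; Folake (weight 1) → 2/9.
Temitope is living and takes 1/9.
Ifeoma predeceased; the 2/9 allotted to Ifeoma's branch passes to Ifeoma's issue by representation.
The 2/9 is divided into 2 equal shares of 1/9 among Jide, Uzoma.
Jide is living and takes 1/9.
Uzoma is living and takes 1/9.
Lanre is living and takes 1/9.
Morounke is living and takes 1/9.
Chukwudi is living and takes 2/9.
Folake predeceased; the 2/9 allotted to Folake's branch passes to Folake's issue by representation.
The 2/9 is divided into 3 equal shares of 2/27 among Ebele, Ronke, Bankole.
Ebele is living and takes 2/27.
Ronke is living and takes 2/27.
Bankole is living and takes 2/27.

Bankole 2/27; Chukwudi 2/9; Ebele 2/27; Jide 1/9; Lanre 1/9; Morounke 1/9; Ronke 2/27; Temitope 1/9; Uzoma 1/9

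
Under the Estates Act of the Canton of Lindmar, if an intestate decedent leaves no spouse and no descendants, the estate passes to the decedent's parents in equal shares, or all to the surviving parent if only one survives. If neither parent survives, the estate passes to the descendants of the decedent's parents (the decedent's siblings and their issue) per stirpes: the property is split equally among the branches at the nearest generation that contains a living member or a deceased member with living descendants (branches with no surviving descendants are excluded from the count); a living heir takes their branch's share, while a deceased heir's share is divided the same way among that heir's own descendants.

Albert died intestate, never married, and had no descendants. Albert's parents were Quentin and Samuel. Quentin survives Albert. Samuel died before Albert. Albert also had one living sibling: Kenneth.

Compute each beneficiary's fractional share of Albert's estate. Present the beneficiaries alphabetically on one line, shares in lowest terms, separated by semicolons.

Quentin 1

Only one parent, Quentin, survives, so Quentin takes the entire estate. The siblings take nothing because a surviving parent has priority.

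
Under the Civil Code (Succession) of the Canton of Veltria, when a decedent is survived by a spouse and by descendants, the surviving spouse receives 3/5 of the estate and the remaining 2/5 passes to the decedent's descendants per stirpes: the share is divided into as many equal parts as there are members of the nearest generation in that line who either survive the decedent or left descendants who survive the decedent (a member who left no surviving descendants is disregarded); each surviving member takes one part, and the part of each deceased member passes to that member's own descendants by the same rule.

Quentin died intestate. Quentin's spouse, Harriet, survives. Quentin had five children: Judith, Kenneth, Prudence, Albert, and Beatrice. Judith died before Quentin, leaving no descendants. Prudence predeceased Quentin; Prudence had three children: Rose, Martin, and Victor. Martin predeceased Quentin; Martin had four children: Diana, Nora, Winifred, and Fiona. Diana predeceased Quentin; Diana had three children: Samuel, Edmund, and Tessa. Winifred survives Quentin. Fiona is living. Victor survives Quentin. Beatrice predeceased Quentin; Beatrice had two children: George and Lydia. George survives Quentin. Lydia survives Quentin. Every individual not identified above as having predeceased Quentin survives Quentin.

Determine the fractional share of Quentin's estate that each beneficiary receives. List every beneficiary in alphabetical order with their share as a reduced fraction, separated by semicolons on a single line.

Harriet, as surviving spouse, takes 3/5.
The remaining 2/5 passes to Quentin's descendants per stirpes.
Judith left no surviving issue, so that branch lapses and is disregarded.
The 2/5 is divided into 4 equal shares of 1/10 among Kenneth, Prudence, Albert, Beatrice.
Kenneth is living and takes 1/10.
Prudence predeceased; the 1/10 allotted to Prudence's branch passes to Prudence's issue by representation.
The 1/10 is divided into 3 equal shares of 1/30 among Rose, Martin, Victor.
Rose is living and takes 1/30.
Martin predeceased; the 1/30 allotted to Martin's branch passes to Martin's issue by representation.
The 1/30 is divided into 4 equal shares of 1/120 among Diana, Nora, Winifred, Fiona.
Diana predeceased; the 1/120 allotted to Diana's branch passes to Diana's issue by representation.
The 1/120 is divided into 3 equal shares of 1/360 among Samuel, Edmund, Tessa.
Samuel is living and takes 1/360.
Edmund is living and takes 1/360.
Tessa is living and takes 1/360.
Nora is living and takes 1/120.
Winifred is living and takes 1/120.
Fiona is living and takes 1/120.
Victor is living and takes 1/30.
Albert is living and takes 1/10.
Beatrice predeceased; the 1/10 allotted to Beatrice's branch passes to Beatrice's issue by representation.
The 1/10 is divided into 2 equal shares of 1/20 among George, Lydia.
George is living and takes 1/20.
Lydia is living and takes 1/20.

Albert 1/10; Edmund 1/360; Fiona 1/120; George 1/20; Harriet 3/5; Kenneth 1/10; Lydia 1/20; Nora 1/120; Rose 1/30; Samuel 1/360; Tessa 1/360; Victor 1/30; Winifred 1/120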